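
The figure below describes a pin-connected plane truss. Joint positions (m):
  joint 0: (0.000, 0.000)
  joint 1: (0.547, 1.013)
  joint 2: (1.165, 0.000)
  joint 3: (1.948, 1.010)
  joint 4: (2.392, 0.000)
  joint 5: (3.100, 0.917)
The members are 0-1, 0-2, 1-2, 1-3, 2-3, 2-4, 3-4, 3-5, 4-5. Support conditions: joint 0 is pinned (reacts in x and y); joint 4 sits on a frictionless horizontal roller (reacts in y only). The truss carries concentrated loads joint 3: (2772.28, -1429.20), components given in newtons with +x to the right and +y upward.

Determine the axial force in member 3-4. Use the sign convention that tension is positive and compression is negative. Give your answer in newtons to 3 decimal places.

N=6 nodes, M=9 members, R=3 reactions → 2N=12, M+R=12
member 0 (0-1): L=1.1513, (cx,cy)=(0.4751,0.8799)
member 1 (0-2): L=1.1650, (cx,cy)=(1.0000,0.0000)
member 2 (1-2): L=1.1866, (cx,cy)=(0.5208,-0.8537)
member 3 (1-3): L=1.4010, (cx,cy)=(1.0000,-0.0021)
member 4 (2-3): L=1.2780, (cx,cy)=(0.6127,0.7903)
member 5 (2-4): L=1.2270, (cx,cy)=(1.0000,0.0000)
member 6 (3-4): L=1.1033, (cx,cy)=(0.4024,-0.9154)
member 7 (3-5): L=1.1557, (cx,cy)=(0.9968,-0.0805)
member 8 (4-5): L=1.1585, (cx,cy)=(0.6111,0.7915)
solve A·x = −loads:
  F[0-1] = +1028.8333 N (tension)
  F[0-2] = +2283.4448 N (tension)
  F[1-2] = -1063.0664 N (compression)
  F[1-3] = +1042.4849 N (tension)
  F[2-3] = +1148.2885 N (tension)
  F[2-4] = +1026.2482 N (tension)
  F[3-4] = -2550.0977 N (compression)
  F[3-5] = -0.0000 N (compression)
  F[4-5] = +0.0000 N (tension)
  Rx@0 = -2772.2800 N
  Ry@0 = -905.2834 N
  Ry@4 = +2334.4834 N

-2550.098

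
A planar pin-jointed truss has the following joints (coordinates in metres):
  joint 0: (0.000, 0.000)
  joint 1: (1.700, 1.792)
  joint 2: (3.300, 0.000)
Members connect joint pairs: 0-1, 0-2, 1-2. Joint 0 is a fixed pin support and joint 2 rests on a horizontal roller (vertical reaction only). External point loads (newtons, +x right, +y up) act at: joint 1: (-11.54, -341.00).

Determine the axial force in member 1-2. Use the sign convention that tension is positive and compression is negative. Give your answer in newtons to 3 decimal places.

N=3 nodes, M=3 members, R=3 reactions → 2N=6, M+R=6
member 0 (0-1): L=2.4701, (cx,cy)=(0.6882,0.7255)
member 1 (0-2): L=3.3000, (cx,cy)=(1.0000,0.0000)
member 2 (1-2): L=2.4023, (cx,cy)=(0.6660,-0.7459)
solve A·x = −loads:
  F[0-1] = -236.5315 N (compression)
  F[0-2] = +151.2501 N (tension)
  F[1-2] = -227.0969 N (compression)
  Rx@0 = +11.5400 N
  Ry@0 = +171.5999 N
  Ry@2 = +169.4001 N

-227.097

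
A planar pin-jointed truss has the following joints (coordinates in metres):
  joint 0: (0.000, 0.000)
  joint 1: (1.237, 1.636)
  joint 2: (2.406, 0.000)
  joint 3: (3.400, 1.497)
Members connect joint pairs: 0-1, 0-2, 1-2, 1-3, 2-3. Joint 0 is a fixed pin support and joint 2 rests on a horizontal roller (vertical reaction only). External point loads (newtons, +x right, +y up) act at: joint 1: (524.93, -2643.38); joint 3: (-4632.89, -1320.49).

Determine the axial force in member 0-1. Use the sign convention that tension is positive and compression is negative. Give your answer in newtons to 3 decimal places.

N=4 nodes, M=5 members, R=3 reactions → 2N=8, M+R=8
member 0 (0-1): L=2.0510, (cx,cy)=(0.6031,0.7977)
member 1 (0-2): L=2.4060, (cx,cy)=(1.0000,0.0000)
member 2 (1-2): L=2.0107, (cx,cy)=(0.5814,-0.8136)
member 3 (1-3): L=2.1675, (cx,cy)=(0.9979,-0.0641)
member 4 (2-3): L=1.7970, (cx,cy)=(0.5532,0.8331)
solve A·x = −loads:
  F[0-1] = -4092.5286 N (compression)
  F[0-2] = -1639.6912 N (compression)
  F[1-2] = +1047.8173 N (tension)
  F[1-3] = -3609.8088 N (compression)
  F[2-3] = -1862.9605 N (compression)
  Rx@0 = +4107.9600 N
  Ry@0 = +3264.4202 N
  Ry@2 = +699.4498 N

-4092.529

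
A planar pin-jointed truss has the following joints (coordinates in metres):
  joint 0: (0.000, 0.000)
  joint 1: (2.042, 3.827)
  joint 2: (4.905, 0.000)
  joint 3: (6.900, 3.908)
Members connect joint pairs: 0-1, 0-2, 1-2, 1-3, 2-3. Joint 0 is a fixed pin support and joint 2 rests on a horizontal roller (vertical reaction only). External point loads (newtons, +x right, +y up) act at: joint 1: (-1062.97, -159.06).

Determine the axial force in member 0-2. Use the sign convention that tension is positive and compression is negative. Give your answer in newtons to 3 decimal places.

N=4 nodes, M=5 members, R=3 reactions → 2N=8, M+R=8
member 0 (0-1): L=4.3377, (cx,cy)=(0.4708,0.8823)
member 1 (0-2): L=4.9050, (cx,cy)=(1.0000,0.0000)
member 2 (1-2): L=4.7794, (cx,cy)=(0.5990,-0.8007)
member 3 (1-3): L=4.8587, (cx,cy)=(0.9999,0.0167)
member 4 (2-3): L=4.3878, (cx,cy)=(0.4547,0.8907)
solve A·x = −loads:
  F[0-1] = -1045.2622 N (compression)
  F[0-2] = -570.9068 N (compression)
  F[1-2] = +953.0542 N (tension)
  F[1-3] = +0.0000 N (tension)
  F[2-3] = -0.0000 N (compression)
  Rx@0 = +1062.9700 N
  Ry@0 = +922.1967 N
  Ry@2 = -763.1367 N

-570.907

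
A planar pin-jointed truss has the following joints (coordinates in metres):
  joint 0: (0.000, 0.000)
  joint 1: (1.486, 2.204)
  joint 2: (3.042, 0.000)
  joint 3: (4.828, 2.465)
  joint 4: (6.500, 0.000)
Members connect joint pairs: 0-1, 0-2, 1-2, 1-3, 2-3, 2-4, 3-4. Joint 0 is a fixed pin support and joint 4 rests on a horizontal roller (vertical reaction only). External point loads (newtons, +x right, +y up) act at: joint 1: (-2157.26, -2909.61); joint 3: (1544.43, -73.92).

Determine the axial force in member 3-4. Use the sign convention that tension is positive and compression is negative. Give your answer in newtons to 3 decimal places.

N=5 nodes, M=7 members, R=3 reactions → 2N=10, M+R=10
member 0 (0-1): L=2.6582, (cx,cy)=(0.5590,0.8291)
member 1 (0-2): L=3.0420, (cx,cy)=(1.0000,0.0000)
member 2 (1-2): L=2.6979, (cx,cy)=(0.5767,-0.8169)
member 3 (1-3): L=3.3522, (cx,cy)=(0.9970,0.0779)
member 4 (2-3): L=3.0440, (cx,cy)=(0.5867,0.8098)
member 5 (2-4): L=3.4580, (cx,cy)=(1.0000,0.0000)
member 6 (3-4): L=2.9786, (cx,cy)=(0.5613,-0.8276)
solve A·x = −loads:
  F[0-1] = -2905.6730 N (compression)
  F[0-2] = +1011.5383 N (tension)
  F[1-2] = -532.2331 N (compression)
  F[1-3] = +842.4099 N (tension)
  F[2-3] = +536.9264 N (tension)
  F[2-4] = +389.5491 N (tension)
  F[3-4] = -693.9562 N (compression)
  Rx@0 = +612.8300 N
  Ry@0 = +2409.2246 N
  Ry@4 = +574.3054 N

-693.956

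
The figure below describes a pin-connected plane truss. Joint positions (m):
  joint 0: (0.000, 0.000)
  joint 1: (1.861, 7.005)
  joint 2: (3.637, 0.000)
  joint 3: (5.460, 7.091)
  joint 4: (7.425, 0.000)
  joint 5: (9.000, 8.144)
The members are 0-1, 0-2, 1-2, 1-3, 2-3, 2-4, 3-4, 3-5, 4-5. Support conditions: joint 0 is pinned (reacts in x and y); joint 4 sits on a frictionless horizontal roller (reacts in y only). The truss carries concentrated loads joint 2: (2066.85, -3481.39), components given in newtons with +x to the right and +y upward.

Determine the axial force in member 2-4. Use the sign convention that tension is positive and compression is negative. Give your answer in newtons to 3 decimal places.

472.557

N=6 nodes, M=9 members, R=3 reactions → 2N=12, M+R=12
member 0 (0-1): L=7.2480, (cx,cy)=(0.2568,0.9665)
member 1 (0-2): L=3.6370, (cx,cy)=(1.0000,0.0000)
member 2 (1-2): L=7.2266, (cx,cy)=(0.2458,-0.9693)
member 3 (1-3): L=3.6000, (cx,cy)=(0.9997,0.0239)
member 4 (2-3): L=7.3216, (cx,cy)=(0.2490,0.9685)
member 5 (2-4): L=3.7880, (cx,cy)=(1.0000,0.0000)
member 6 (3-4): L=7.3582, (cx,cy)=(0.2670,-0.9637)
member 7 (3-5): L=3.6933, (cx,cy)=(0.9585,0.2851)
member 8 (4-5): L=8.2949, (cx,cy)=(0.1899,0.9818)
solve A·x = −loads:
  F[0-1] = -1837.7041 N (compression)
  F[0-2] = +2538.7005 N (tension)
  F[1-2] = +1809.6934 N (tension)
  F[1-3] = -916.8582 N (compression)
  F[2-3] = +1783.3626 N (tension)
  F[2-4] = +472.5574 N (tension)
  F[3-4] = -1769.5597 N (compression)
  F[3-5] = -0.0000 N (compression)
  F[4-5] = -0.0000 N (compression)
  Rx@0 = -2066.8500 N
  Ry@0 = +1776.0950 N
  Ry@4 = +1705.2950 N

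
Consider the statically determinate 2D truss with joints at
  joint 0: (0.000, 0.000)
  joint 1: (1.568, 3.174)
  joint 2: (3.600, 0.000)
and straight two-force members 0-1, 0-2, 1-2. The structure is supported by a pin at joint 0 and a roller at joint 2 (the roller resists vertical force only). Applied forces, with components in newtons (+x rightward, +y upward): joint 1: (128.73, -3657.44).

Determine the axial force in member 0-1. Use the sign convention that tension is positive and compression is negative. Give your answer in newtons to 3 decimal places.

N=3 nodes, M=3 members, R=3 reactions → 2N=6, M+R=6
member 0 (0-1): L=3.5402, (cx,cy)=(0.4429,0.8966)
member 1 (0-2): L=3.6000, (cx,cy)=(1.0000,0.0000)
member 2 (1-2): L=3.7687, (cx,cy)=(0.5392,-0.8422)
solve A·x = −loads:
  F[0-1] = -2176.0025 N (compression)
  F[0-2] = +1092.5139 N (tension)
  F[1-2] = -2026.2727 N (compression)
  Rx@0 = -128.7300 N
  Ry@0 = +1950.9247 N
  Ry@2 = +1706.5153 N

-2176.002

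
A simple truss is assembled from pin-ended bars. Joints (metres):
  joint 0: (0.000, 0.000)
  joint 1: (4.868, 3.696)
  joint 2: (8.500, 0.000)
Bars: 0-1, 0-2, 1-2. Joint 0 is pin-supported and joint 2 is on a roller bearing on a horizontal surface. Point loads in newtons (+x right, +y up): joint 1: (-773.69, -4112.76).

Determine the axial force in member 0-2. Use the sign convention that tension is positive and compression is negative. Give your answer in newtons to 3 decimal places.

N=3 nodes, M=3 members, R=3 reactions → 2N=6, M+R=6
member 0 (0-1): L=6.1121, (cx,cy)=(0.7965,0.6047)
member 1 (0-2): L=8.5000, (cx,cy)=(1.0000,0.0000)
member 2 (1-2): L=5.1819, (cx,cy)=(0.7009,-0.7133)
solve A·x = −loads:
  F[0-1] = -3462.4961 N (compression)
  F[0-2] = +1984.0225 N (tension)
  F[1-2] = -2830.6604 N (compression)
  Rx@0 = +773.6900 N
  Ry@0 = +2093.7768 N
  Ry@2 = +2018.9832 N

1984.022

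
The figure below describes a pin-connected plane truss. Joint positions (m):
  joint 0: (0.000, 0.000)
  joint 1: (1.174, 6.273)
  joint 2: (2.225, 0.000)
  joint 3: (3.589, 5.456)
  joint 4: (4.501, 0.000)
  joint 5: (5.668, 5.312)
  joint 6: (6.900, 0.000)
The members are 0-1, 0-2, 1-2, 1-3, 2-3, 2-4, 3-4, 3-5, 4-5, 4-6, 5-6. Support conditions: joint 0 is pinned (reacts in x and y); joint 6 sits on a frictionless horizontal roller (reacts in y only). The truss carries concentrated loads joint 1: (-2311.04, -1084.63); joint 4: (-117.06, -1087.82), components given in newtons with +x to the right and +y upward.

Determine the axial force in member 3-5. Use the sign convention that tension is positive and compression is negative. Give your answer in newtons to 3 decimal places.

N=7 nodes, M=11 members, R=3 reactions → 2N=14, M+R=14
member 0 (0-1): L=6.3819, (cx,cy)=(0.1840,0.9829)
member 1 (0-2): L=2.2250, (cx,cy)=(1.0000,0.0000)
member 2 (1-2): L=6.3604, (cx,cy)=(0.1652,-0.9863)
member 3 (1-3): L=2.5495, (cx,cy)=(0.9473,-0.3205)
member 4 (2-3): L=5.6239, (cx,cy)=(0.2425,0.9701)
member 5 (2-4): L=2.2760, (cx,cy)=(1.0000,0.0000)
member 6 (3-4): L=5.5317, (cx,cy)=(0.1649,-0.9863)
member 7 (3-5): L=2.0840, (cx,cy)=(0.9976,-0.0691)
member 8 (4-5): L=5.4387, (cx,cy)=(0.2146,0.9767)
member 9 (4-6): L=2.3990, (cx,cy)=(1.0000,0.0000)
member 10 (5-6): L=5.4530, (cx,cy)=(0.2259,-0.9741)
solve A·x = −loads:
  F[0-1] = -3438.0093 N (compression)
  F[0-2] = -1795.6527 N (compression)
  F[1-2] = +1856.1092 N (tension)
  F[1-3] = +1448.2678 N (tension)
  F[2-3] = -1886.9330 N (compression)
  F[2-4] = -1031.3002 N (compression)
  F[3-4] = +2288.8416 N (tension)
  F[3-5] = +538.1698 N (tension)
  F[4-5] = -1197.5950 N (compression)
  F[4-6] = -279.9105 N (compression)
  F[5-6] = +1238.9214 N (tension)
  Rx@0 = +2428.1000 N
  Ry@0 = +3379.3370 N
  Ry@6 = -1206.8870 N

538.170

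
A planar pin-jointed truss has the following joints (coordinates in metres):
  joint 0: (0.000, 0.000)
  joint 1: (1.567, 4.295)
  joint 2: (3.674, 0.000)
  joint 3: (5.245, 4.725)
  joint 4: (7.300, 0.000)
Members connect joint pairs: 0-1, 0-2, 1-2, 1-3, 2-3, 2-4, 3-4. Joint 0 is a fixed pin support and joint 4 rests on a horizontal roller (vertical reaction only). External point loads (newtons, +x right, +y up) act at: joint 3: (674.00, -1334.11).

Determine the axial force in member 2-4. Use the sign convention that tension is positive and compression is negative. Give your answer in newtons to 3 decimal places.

N=5 nodes, M=7 members, R=3 reactions → 2N=10, M+R=10
member 0 (0-1): L=4.5719, (cx,cy)=(0.3427,0.9394)
member 1 (0-2): L=3.6740, (cx,cy)=(1.0000,0.0000)
member 2 (1-2): L=4.7840, (cx,cy)=(0.4404,-0.8978)
member 3 (1-3): L=3.7031, (cx,cy)=(0.9932,0.1161)
member 4 (2-3): L=4.9793, (cx,cy)=(0.3155,0.9489)
member 5 (2-4): L=3.6260, (cx,cy)=(1.0000,0.0000)
member 6 (3-4): L=5.1525, (cx,cy)=(0.3988,-0.9170)
solve A·x = −loads:
  F[0-1] = +64.6056 N (tension)
  F[0-2] = +651.8568 N (tension)
  F[1-2] = -61.2081 N (compression)
  F[1-3] = +49.4353 N (tension)
  F[2-3] = +57.9097 N (tension)
  F[2-4] = +606.6283 N (tension)
  F[3-4] = -1521.0100 N (compression)
  Rx@0 = -674.0000 N
  Ry@0 = -60.6923 N
  Ry@4 = +1394.8023 N

606.628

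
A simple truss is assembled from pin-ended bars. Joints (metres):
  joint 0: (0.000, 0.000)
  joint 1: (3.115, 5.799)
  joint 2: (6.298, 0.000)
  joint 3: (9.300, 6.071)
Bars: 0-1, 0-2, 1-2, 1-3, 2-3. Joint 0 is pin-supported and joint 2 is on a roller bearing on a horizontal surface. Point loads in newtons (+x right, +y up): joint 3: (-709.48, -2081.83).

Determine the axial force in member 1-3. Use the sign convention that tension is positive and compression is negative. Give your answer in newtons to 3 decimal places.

N=4 nodes, M=5 members, R=3 reactions → 2N=8, M+R=8
member 0 (0-1): L=6.5827, (cx,cy)=(0.4732,0.8809)
member 1 (0-2): L=6.2980, (cx,cy)=(1.0000,0.0000)
member 2 (1-2): L=6.6151, (cx,cy)=(0.4812,-0.8766)
member 3 (1-3): L=6.1910, (cx,cy)=(0.9990,0.0439)
member 4 (2-3): L=6.7727, (cx,cy)=(0.4433,0.8964)
solve A·x = −loads:
  F[0-1] = +350.0947 N (tension)
  F[0-2] = -875.1489 N (compression)
  F[1-2] = -335.4131 N (compression)
  F[1-3] = +327.3757 N (tension)
  F[2-3] = -2338.4876 N (compression)
  Rx@0 = +709.4800 N
  Ry@0 = -308.4155 N
  Ry@2 = +2390.2455 N

327.376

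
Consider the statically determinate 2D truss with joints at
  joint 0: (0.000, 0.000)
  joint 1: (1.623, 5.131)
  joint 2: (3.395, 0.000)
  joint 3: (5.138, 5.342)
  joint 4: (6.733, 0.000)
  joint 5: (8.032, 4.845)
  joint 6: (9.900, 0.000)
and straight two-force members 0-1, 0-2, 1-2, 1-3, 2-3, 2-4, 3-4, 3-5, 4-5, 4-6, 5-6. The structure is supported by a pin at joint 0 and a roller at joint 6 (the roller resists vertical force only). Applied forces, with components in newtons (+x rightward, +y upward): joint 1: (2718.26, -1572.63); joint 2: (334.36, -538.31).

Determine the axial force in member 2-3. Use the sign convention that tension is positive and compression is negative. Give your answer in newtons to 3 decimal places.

N=7 nodes, M=11 members, R=3 reactions → 2N=14, M+R=14
member 0 (0-1): L=5.3816, (cx,cy)=(0.3016,0.9534)
member 1 (0-2): L=3.3950, (cx,cy)=(1.0000,0.0000)
member 2 (1-2): L=5.4284, (cx,cy)=(0.3264,-0.9452)
member 3 (1-3): L=3.5213, (cx,cy)=(0.9982,0.0599)
member 4 (2-3): L=5.6192, (cx,cy)=(0.3102,0.9507)
member 5 (2-4): L=3.3380, (cx,cy)=(1.0000,0.0000)
member 6 (3-4): L=5.5750, (cx,cy)=(0.2861,-0.9582)
member 7 (3-5): L=2.9364, (cx,cy)=(0.9856,-0.1693)
member 8 (4-5): L=5.0161, (cx,cy)=(0.2590,0.9659)
member 9 (4-6): L=3.1670, (cx,cy)=(1.0000,0.0000)
member 10 (5-6): L=5.1926, (cx,cy)=(0.3597,-0.9331)
solve A·x = −loads:
  F[0-1] = -272.3763 N (compression)
  F[0-2] = +3134.7646 N (tension)
  F[1-2] = -1535.0497 N (compression)
  F[1-3] = -2303.4519 N (compression)
  F[2-3] = +2092.4814 N (tension)
  F[2-4] = +1650.2494 N (tension)
  F[3-4] = -1724.6685 N (compression)
  F[3-5] = -1173.7620 N (compression)
  F[4-5] = +1710.9446 N (tension)
  F[4-6] = +713.7517 N (tension)
  F[5-6] = -1984.0747 N (compression)
  Rx@0 = -3052.6200 N
  Ry@0 = +259.6942 N
  Ry@6 = +1851.2458 N

2092.481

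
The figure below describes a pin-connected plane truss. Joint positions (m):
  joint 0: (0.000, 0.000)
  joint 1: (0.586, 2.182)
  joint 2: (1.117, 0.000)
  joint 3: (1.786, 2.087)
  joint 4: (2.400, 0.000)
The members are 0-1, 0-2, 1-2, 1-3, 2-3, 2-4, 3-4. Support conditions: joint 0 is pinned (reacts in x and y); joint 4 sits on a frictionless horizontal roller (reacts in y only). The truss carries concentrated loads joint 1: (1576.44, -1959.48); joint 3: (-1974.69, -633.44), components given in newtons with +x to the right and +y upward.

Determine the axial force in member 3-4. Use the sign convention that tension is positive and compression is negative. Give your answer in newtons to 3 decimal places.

-694.135

N=5 nodes, M=7 members, R=3 reactions → 2N=10, M+R=10
member 0 (0-1): L=2.2593, (cx,cy)=(0.2594,0.9658)
member 1 (0-2): L=1.1170, (cx,cy)=(1.0000,0.0000)
member 2 (1-2): L=2.2457, (cx,cy)=(0.2365,-0.9716)
member 3 (1-3): L=1.2038, (cx,cy)=(0.9969,-0.0789)
member 4 (2-3): L=2.1916, (cx,cy)=(0.3053,0.9523)
member 5 (2-4): L=1.2830, (cx,cy)=(1.0000,0.0000)
member 6 (3-4): L=2.1754, (cx,cy)=(0.2822,-0.9593)
solve A·x = −loads:
  F[0-1] = -1995.2890 N (compression)
  F[0-2] = +119.2686 N (tension)
  F[1-2] = +139.8831 N (tension)
  F[1-3] = -2133.6896 N (compression)
  F[2-3] = -142.7288 N (compression)
  F[2-4] = +195.9133 N (tension)
  F[3-4] = -694.1349 N (compression)
  Rx@0 = +398.2500 N
  Ry@0 = +1927.0062 N
  Ry@4 = +665.9138 N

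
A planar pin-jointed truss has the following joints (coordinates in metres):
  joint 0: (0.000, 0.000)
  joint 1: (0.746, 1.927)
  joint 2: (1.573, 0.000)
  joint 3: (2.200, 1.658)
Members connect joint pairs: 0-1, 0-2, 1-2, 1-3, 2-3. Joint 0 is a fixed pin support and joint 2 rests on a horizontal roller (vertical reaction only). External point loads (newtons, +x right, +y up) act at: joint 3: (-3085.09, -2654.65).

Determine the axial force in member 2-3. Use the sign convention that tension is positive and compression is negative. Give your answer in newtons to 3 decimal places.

N=4 nodes, M=5 members, R=3 reactions → 2N=8, M+R=8
member 0 (0-1): L=2.0664, (cx,cy)=(0.3610,0.9326)
member 1 (0-2): L=1.5730, (cx,cy)=(1.0000,0.0000)
member 2 (1-2): L=2.0970, (cx,cy)=(0.3944,-0.9189)
member 3 (1-3): L=1.4787, (cx,cy)=(0.9833,-0.1819)
member 4 (2-3): L=1.7726, (cx,cy)=(0.3537,0.9354)
solve A·x = −loads:
  F[0-1] = -2352.2959 N (compression)
  F[0-2] = -2235.8612 N (compression)
  F[1-2] = +2778.7320 N (tension)
  F[1-3] = -1978.1123 N (compression)
  F[2-3] = -3222.8596 N (compression)
  Rx@0 = +3085.0900 N
  Ry@0 = +2193.6514 N
  Ry@2 = +460.9986 N

-3222.860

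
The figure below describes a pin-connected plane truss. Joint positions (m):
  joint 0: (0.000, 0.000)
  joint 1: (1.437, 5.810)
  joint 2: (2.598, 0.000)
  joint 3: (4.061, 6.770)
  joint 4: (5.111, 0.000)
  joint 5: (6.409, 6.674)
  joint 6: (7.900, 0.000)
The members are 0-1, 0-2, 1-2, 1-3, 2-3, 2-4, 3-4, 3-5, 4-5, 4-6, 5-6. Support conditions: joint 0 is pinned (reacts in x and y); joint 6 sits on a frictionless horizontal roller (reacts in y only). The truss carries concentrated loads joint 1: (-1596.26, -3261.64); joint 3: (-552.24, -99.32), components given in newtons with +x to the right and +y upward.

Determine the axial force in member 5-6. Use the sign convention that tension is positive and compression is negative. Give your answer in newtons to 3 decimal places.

1027.585

N=7 nodes, M=11 members, R=3 reactions → 2N=14, M+R=14
member 0 (0-1): L=5.9851, (cx,cy)=(0.2401,0.9707)
member 1 (0-2): L=2.5980, (cx,cy)=(1.0000,0.0000)
member 2 (1-2): L=5.9249, (cx,cy)=(0.1960,-0.9806)
member 3 (1-3): L=2.7941, (cx,cy)=(0.9391,0.3436)
member 4 (2-3): L=6.9263, (cx,cy)=(0.2112,0.9774)
member 5 (2-4): L=2.5130, (cx,cy)=(1.0000,0.0000)
member 6 (3-4): L=6.8509, (cx,cy)=(0.1533,-0.9882)
member 7 (3-5): L=2.3500, (cx,cy)=(0.9992,-0.0409)
member 8 (4-5): L=6.7990, (cx,cy)=(0.1909,0.9816)
member 9 (4-6): L=2.7890, (cx,cy)=(1.0000,0.0000)
member 10 (5-6): L=6.8385, (cx,cy)=(0.2180,-0.9759)
solve A·x = −loads:
  F[0-1] = -4495.3167 N (compression)
  F[0-2] = -1069.1860 N (compression)
  F[1-2] = +1227.1268 N (tension)
  F[1-3] = +294.4086 N (tension)
  F[2-3] = -1231.1136 N (compression)
  F[2-4] = -568.6842 N (compression)
  F[3-4] = +997.6507 N (tension)
  F[3-5] = +416.1281 N (tension)
  F[4-5] = -1004.3358 N (compression)
  F[4-6] = -224.0439 N (compression)
  F[5-6] = +1027.5848 N (tension)
  Rx@0 = +2148.5000 N
  Ry@0 = +4363.8233 N
  Ry@6 = -1002.8633 N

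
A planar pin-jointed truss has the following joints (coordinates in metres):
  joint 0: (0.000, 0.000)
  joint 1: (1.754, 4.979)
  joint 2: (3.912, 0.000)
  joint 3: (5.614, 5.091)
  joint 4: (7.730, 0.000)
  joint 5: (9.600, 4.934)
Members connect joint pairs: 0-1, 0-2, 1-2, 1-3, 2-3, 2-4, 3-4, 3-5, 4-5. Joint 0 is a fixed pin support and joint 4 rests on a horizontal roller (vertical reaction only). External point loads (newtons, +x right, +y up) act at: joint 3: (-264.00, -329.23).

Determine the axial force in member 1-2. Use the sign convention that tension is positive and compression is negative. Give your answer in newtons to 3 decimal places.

281.246

N=6 nodes, M=9 members, R=3 reactions → 2N=12, M+R=12
member 0 (0-1): L=5.2789, (cx,cy)=(0.3323,0.9432)
member 1 (0-2): L=3.9120, (cx,cy)=(1.0000,0.0000)
member 2 (1-2): L=5.4265, (cx,cy)=(0.3977,-0.9175)
member 3 (1-3): L=3.8616, (cx,cy)=(0.9996,0.0290)
member 4 (2-3): L=5.3680, (cx,cy)=(0.3171,0.9484)
member 5 (2-4): L=3.8180, (cx,cy)=(1.0000,0.0000)
member 6 (3-4): L=5.5132, (cx,cy)=(0.3838,-0.9234)
member 7 (3-5): L=3.9891, (cx,cy)=(0.9992,-0.0394)
member 8 (4-5): L=5.2765, (cx,cy)=(0.3544,0.9351)
solve A·x = −loads:
  F[0-1] = -279.8962 N (compression)
  F[0-2] = -171.0003 N (compression)
  F[1-2] = +281.2458 N (tension)
  F[1-3] = -204.9303 N (compression)
  F[2-3] = -272.0893 N (compression)
  F[2-4] = +27.1143 N (tension)
  F[3-4] = -70.6463 N (compression)
  F[3-5] = +0.0000 N (tension)
  F[4-5] = -0.0000 N (compression)
  Rx@0 = +264.0000 N
  Ry@0 = +263.9941 N
  Ry@4 = +65.2359 N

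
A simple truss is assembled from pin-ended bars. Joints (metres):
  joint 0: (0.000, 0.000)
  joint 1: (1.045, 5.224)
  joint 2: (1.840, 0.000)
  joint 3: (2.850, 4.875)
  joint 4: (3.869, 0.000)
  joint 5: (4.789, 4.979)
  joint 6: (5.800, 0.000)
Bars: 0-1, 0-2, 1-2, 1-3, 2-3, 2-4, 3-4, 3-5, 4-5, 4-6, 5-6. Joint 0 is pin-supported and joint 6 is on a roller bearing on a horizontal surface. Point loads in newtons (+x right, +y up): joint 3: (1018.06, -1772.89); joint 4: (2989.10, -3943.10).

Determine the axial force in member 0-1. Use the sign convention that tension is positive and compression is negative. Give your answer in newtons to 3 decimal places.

-1385.732

N=7 nodes, M=11 members, R=3 reactions → 2N=14, M+R=14
member 0 (0-1): L=5.3275, (cx,cy)=(0.1962,0.9806)
member 1 (0-2): L=1.8400, (cx,cy)=(1.0000,0.0000)
member 2 (1-2): L=5.2841, (cx,cy)=(0.1505,-0.9886)
member 3 (1-3): L=1.8384, (cx,cy)=(0.9818,-0.1898)
member 4 (2-3): L=4.9785, (cx,cy)=(0.2029,0.9792)
member 5 (2-4): L=2.0290, (cx,cy)=(1.0000,0.0000)
member 6 (3-4): L=4.9804, (cx,cy)=(0.2046,-0.9788)
member 7 (3-5): L=1.9418, (cx,cy)=(0.9986,0.0536)
member 8 (4-5): L=5.0633, (cx,cy)=(0.1817,0.9834)
member 9 (4-6): L=1.9310, (cx,cy)=(1.0000,0.0000)
member 10 (5-6): L=5.0806, (cx,cy)=(0.1990,-0.9800)
solve A·x = −loads:
  F[0-1] = -1385.7319 N (compression)
  F[0-2] = +4278.9744 N (tension)
  F[1-2] = +1470.8982 N (tension)
  F[1-3] = -502.2440 N (compression)
  F[2-3] = -1485.0365 N (compression)
  F[2-4] = +4801.5423 N (tension)
  F[3-4] = -516.5490 N (compression)
  F[3-5] = -1709.2078 N (compression)
  F[4-5] = +4524.0285 N (tension)
  F[4-6] = +884.7373 N (tension)
  F[5-6] = -4446.0950 N (compression)
  Rx@0 = -4007.1600 N
  Ry@0 = +1358.8119 N
  Ry@6 = +4357.1781 N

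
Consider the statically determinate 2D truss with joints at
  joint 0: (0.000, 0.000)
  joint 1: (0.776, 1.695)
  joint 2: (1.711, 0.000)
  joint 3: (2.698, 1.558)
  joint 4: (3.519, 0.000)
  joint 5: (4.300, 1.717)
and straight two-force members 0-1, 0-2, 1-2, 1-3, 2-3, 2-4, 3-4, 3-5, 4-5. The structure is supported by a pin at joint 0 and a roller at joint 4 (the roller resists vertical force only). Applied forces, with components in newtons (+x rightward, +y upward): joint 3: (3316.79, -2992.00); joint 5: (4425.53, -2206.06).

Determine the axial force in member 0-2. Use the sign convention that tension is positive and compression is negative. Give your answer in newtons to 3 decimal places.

N=6 nodes, M=9 members, R=3 reactions → 2N=12, M+R=12
member 0 (0-1): L=1.8642, (cx,cy)=(0.4163,0.9092)
member 1 (0-2): L=1.7110, (cx,cy)=(1.0000,0.0000)
member 2 (1-2): L=1.9358, (cx,cy)=(0.4830,-0.8756)
member 3 (1-3): L=1.9269, (cx,cy)=(0.9975,-0.0711)
member 4 (2-3): L=1.8443, (cx,cy)=(0.5352,0.8448)
member 5 (2-4): L=1.8080, (cx,cy)=(1.0000,0.0000)
member 6 (3-4): L=1.7611, (cx,cy)=(0.4662,-0.8847)
member 7 (3-5): L=1.6099, (cx,cy)=(0.9951,0.0988)
member 8 (4-5): L=1.8863, (cx,cy)=(0.4140,0.9103)
solve A·x = −loads:
  F[0-1] = +3760.6585 N (tension)
  F[0-2] = +6176.8828 N (tension)
  F[1-2] = -4197.5647 N (compression)
  F[1-3] = +3602.0149 N (tension)
  F[2-3] = +4350.9156 N (tension)
  F[2-4] = +1821.0056 N (tension)
  F[3-4] = -6609.1872 N (compression)
  F[3-5] = +5713.6036 N (tension)
  F[4-5] = -3043.4991 N (compression)
  Rx@0 = -7742.3200 N
  Ry@0 = -3419.3506 N
  Ry@4 = +8617.4106 N

6176.883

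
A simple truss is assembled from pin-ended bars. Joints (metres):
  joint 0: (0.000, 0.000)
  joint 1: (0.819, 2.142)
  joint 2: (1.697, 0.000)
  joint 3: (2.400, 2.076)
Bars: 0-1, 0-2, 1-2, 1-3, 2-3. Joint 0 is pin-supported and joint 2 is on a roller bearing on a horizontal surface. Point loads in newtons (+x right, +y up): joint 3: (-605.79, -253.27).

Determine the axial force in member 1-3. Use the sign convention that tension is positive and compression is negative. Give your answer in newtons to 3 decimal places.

-513.222

N=4 nodes, M=5 members, R=3 reactions → 2N=8, M+R=8
member 0 (0-1): L=2.2932, (cx,cy)=(0.3571,0.9341)
member 1 (0-2): L=1.6970, (cx,cy)=(1.0000,0.0000)
member 2 (1-2): L=2.3150, (cx,cy)=(0.3793,-0.9253)
member 3 (1-3): L=1.5824, (cx,cy)=(0.9991,-0.0417)
member 4 (2-3): L=2.1918, (cx,cy)=(0.3207,0.9472)
solve A·x = −loads:
  F[0-1] = -681.0806 N (compression)
  F[0-2] = -362.5506 N (compression)
  F[1-2] = +710.6681 N (tension)
  F[1-3] = -513.2225 N (compression)
  F[2-3] = -289.9977 N (compression)
  Rx@0 = +605.7900 N
  Ry@0 = +636.1645 N
  Ry@2 = -382.8945 N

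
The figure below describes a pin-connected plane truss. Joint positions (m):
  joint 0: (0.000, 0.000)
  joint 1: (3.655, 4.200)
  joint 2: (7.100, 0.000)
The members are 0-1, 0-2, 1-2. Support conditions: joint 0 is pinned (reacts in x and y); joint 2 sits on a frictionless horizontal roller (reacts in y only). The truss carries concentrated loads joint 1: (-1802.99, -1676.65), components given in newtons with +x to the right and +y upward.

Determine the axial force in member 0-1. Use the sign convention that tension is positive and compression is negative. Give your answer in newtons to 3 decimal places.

-2492.313

N=3 nodes, M=3 members, R=3 reactions → 2N=6, M+R=6
member 0 (0-1): L=5.5677, (cx,cy)=(0.6565,0.7544)
member 1 (0-2): L=7.1000, (cx,cy)=(1.0000,0.0000)
member 2 (1-2): L=5.4321, (cx,cy)=(0.6342,-0.7732)
solve A·x = −loads:
  F[0-1] = -2492.3134 N (compression)
  F[0-2] = -166.8667 N (compression)
  F[1-2] = +263.1180 N (tension)
  Rx@0 = +1802.9900 N
  Ry@0 = +1880.0869 N
  Ry@2 = -203.4369 N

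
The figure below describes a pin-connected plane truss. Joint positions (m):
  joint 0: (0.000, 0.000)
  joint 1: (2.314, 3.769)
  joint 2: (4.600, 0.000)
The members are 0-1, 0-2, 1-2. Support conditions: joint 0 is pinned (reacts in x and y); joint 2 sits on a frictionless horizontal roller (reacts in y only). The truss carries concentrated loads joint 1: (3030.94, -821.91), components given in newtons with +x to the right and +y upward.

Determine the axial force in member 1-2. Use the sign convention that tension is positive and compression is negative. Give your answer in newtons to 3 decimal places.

N=3 nodes, M=3 members, R=3 reactions → 2N=6, M+R=6
member 0 (0-1): L=4.4227, (cx,cy)=(0.5232,0.8522)
member 1 (0-2): L=4.6000, (cx,cy)=(1.0000,0.0000)
member 2 (1-2): L=4.4081, (cx,cy)=(0.5186,-0.8550)
solve A·x = −loads:
  F[0-1] = +2434.8010 N (tension)
  F[0-2] = +1757.0179 N (tension)
  F[1-2] = -3388.0459 N (compression)
  Rx@0 = -3030.9400 N
  Ry@0 = -2074.9406 N
  Ry@2 = +2896.8506 N

-3388.046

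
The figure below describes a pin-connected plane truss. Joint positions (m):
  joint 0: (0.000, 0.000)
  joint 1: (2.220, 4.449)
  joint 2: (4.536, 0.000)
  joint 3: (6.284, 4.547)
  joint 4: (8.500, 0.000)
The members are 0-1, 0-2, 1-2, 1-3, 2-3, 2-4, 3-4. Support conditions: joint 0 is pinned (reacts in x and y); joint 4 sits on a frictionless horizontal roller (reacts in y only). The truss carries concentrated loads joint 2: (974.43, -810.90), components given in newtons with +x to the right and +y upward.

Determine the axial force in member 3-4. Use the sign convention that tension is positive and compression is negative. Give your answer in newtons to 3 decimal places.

N=5 nodes, M=7 members, R=3 reactions → 2N=10, M+R=10
member 0 (0-1): L=4.9721, (cx,cy)=(0.4465,0.8948)
member 1 (0-2): L=4.5360, (cx,cy)=(1.0000,0.0000)
member 2 (1-2): L=5.0157, (cx,cy)=(0.4617,-0.8870)
member 3 (1-3): L=4.0652, (cx,cy)=(0.9997,0.0241)
member 4 (2-3): L=4.8714, (cx,cy)=(0.3588,0.9334)
member 5 (2-4): L=3.9640, (cx,cy)=(1.0000,0.0000)
member 6 (3-4): L=5.0582, (cx,cy)=(0.4381,-0.8989)
solve A·x = −loads:
  F[0-1] = -422.6311 N (compression)
  F[0-2] = +1163.1303 N (tension)
  F[1-2] = +415.9851 N (tension)
  F[1-3] = -380.8914 N (compression)
  F[2-3] = +473.4463 N (tension)
  F[2-4] = +210.8950 N (tension)
  F[3-4] = -481.3894 N (compression)
  Rx@0 = -974.4300 N
  Ry@0 = +378.1656 N
  Ry@4 = +432.7344 N

-481.389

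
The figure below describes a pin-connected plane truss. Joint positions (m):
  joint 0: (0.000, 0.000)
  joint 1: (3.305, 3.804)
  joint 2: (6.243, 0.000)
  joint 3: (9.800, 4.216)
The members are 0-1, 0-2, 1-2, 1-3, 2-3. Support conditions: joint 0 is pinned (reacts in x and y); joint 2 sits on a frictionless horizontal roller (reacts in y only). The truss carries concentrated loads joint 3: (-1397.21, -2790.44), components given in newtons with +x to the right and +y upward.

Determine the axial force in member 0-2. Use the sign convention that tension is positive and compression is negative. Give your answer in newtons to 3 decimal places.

-1958.745

N=4 nodes, M=5 members, R=3 reactions → 2N=8, M+R=8
member 0 (0-1): L=5.0392, (cx,cy)=(0.6559,0.7549)
member 1 (0-2): L=6.2430, (cx,cy)=(1.0000,0.0000)
member 2 (1-2): L=4.8065, (cx,cy)=(0.6113,-0.7914)
member 3 (1-3): L=6.5081, (cx,cy)=(0.9980,0.0633)
member 4 (2-3): L=5.5161, (cx,cy)=(0.6448,0.7643)
solve A·x = −loads:
  F[0-1] = +856.1817 N (tension)
  F[0-2] = -1958.7447 N (compression)
  F[1-2] = -735.5974 N (compression)
  F[1-3] = +1013.2068 N (tension)
  F[2-3] = -3734.8301 N (compression)
  Rx@0 = +1397.2100 N
  Ry@0 = -646.3171 N
  Ry@2 = +3436.7571 N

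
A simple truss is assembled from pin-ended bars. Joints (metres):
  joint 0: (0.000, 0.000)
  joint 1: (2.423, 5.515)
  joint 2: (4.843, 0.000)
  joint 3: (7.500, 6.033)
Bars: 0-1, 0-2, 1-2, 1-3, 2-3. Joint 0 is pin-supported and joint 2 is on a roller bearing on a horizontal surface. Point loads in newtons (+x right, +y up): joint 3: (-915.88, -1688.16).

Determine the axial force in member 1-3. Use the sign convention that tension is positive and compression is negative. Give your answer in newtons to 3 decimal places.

-181.444

N=4 nodes, M=5 members, R=3 reactions → 2N=8, M+R=8
member 0 (0-1): L=6.0238, (cx,cy)=(0.4022,0.9155)
member 1 (0-2): L=4.8430, (cx,cy)=(1.0000,0.0000)
member 2 (1-2): L=6.0226, (cx,cy)=(0.4018,-0.9157)
member 3 (1-3): L=5.1034, (cx,cy)=(0.9948,0.1015)
member 4 (2-3): L=6.5922, (cx,cy)=(0.4031,0.9152)
solve A·x = −loads:
  F[0-1] = -234.5687 N (compression)
  F[0-2] = -821.5276 N (compression)
  F[1-2] = +214.4098 N (tension)
  F[1-3] = -181.4437 N (compression)
  F[2-3] = -1824.5043 N (compression)
  Rx@0 = +915.8800 N
  Ry@0 = +214.7559 N
  Ry@2 = +1473.4041 N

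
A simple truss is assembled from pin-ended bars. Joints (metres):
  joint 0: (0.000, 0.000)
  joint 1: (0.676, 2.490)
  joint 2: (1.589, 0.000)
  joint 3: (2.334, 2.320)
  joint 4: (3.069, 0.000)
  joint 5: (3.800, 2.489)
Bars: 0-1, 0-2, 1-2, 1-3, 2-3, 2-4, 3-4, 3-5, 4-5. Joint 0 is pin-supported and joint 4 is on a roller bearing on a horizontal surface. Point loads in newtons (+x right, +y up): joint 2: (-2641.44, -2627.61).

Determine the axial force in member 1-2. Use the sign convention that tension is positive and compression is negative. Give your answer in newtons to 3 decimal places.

N=6 nodes, M=9 members, R=3 reactions → 2N=12, M+R=12
member 0 (0-1): L=2.5801, (cx,cy)=(0.2620,0.9651)
member 1 (0-2): L=1.5890, (cx,cy)=(1.0000,0.0000)
member 2 (1-2): L=2.6521, (cx,cy)=(0.3443,-0.9389)
member 3 (1-3): L=1.6667, (cx,cy)=(0.9948,-0.1020)
member 4 (2-3): L=2.4367, (cx,cy)=(0.3057,0.9521)
member 5 (2-4): L=1.4800, (cx,cy)=(1.0000,0.0000)
member 6 (3-4): L=2.4336, (cx,cy)=(0.3020,-0.9533)
member 7 (3-5): L=1.4757, (cx,cy)=(0.9934,0.1145)
member 8 (4-5): L=2.5941, (cx,cy)=(0.2818,0.9595)
solve A·x = −loads:
  F[0-1] = -1313.0103 N (compression)
  F[0-2] = -2297.4284 N (compression)
  F[1-2] = +1441.3972 N (tension)
  F[1-3] = -844.6244 N (compression)
  F[2-3] = +1338.4074 N (tension)
  F[2-4] = +431.0099 N (tension)
  F[3-4] = -1427.1087 N (compression)
  F[3-5] = +0.0000 N (tension)
  F[4-5] = -0.0000 N (compression)
  Rx@0 = +2641.4400 N
  Ry@0 = +1267.1433 N
  Ry@4 = +1360.4667 N

1441.397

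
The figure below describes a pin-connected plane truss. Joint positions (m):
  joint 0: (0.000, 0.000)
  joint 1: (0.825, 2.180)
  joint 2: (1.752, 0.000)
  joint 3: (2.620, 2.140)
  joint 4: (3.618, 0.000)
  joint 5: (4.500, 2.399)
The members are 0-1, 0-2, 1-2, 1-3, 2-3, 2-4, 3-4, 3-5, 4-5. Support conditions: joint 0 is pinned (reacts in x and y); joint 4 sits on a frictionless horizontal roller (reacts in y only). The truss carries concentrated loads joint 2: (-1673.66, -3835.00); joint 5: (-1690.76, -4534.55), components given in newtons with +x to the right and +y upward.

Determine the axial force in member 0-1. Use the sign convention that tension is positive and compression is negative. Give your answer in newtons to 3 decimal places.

N=6 nodes, M=9 members, R=3 reactions → 2N=12, M+R=12
member 0 (0-1): L=2.3309, (cx,cy)=(0.3539,0.9353)
member 1 (0-2): L=1.7520, (cx,cy)=(1.0000,0.0000)
member 2 (1-2): L=2.3689, (cx,cy)=(0.3913,-0.9203)
member 3 (1-3): L=1.7954, (cx,cy)=(0.9998,-0.0223)
member 4 (2-3): L=2.3093, (cx,cy)=(0.3759,0.9267)
member 5 (2-4): L=1.8660, (cx,cy)=(1.0000,0.0000)
member 6 (3-4): L=2.3613, (cx,cy)=(0.4227,-0.9063)
member 7 (3-5): L=1.8978, (cx,cy)=(0.9906,0.1365)
member 8 (4-5): L=2.5560, (cx,cy)=(0.3451,0.9386)
solve A·x = −loads:
  F[0-1] = -2131.5616 N (compression)
  F[0-2] = -2609.9691 N (compression)
  F[1-2] = +2205.5020 N (tension)
  F[1-3] = -1617.9082 N (compression)
  F[2-3] = +1948.2319 N (tension)
  F[2-4] = -805.5273 N (compression)
  F[3-4] = -2035.6016 N (compression)
  F[3-5] = -25.1133 N (compression)
  F[4-5] = -4827.6530 N (compression)
  Rx@0 = +3364.4200 N
  Ry@0 = +1993.5794 N
  Ry@4 = +6375.9706 N

-2131.562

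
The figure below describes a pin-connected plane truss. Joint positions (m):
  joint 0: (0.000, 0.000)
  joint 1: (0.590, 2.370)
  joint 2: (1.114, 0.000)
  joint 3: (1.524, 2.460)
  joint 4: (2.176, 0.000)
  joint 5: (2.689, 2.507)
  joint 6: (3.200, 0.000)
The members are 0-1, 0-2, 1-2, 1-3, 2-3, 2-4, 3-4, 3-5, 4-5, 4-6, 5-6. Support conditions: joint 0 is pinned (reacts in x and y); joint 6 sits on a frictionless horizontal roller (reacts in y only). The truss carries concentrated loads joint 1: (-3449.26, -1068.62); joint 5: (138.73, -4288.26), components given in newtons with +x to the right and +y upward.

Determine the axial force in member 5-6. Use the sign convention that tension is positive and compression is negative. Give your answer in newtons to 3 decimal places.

N=7 nodes, M=11 members, R=3 reactions → 2N=14, M+R=14
member 0 (0-1): L=2.4423, (cx,cy)=(0.2416,0.9704)
member 1 (0-2): L=1.1140, (cx,cy)=(1.0000,0.0000)
member 2 (1-2): L=2.4272, (cx,cy)=(0.2159,-0.9764)
member 3 (1-3): L=0.9383, (cx,cy)=(0.9954,0.0959)
member 4 (2-3): L=2.4939, (cx,cy)=(0.1644,0.9864)
member 5 (2-4): L=1.0620, (cx,cy)=(1.0000,0.0000)
member 6 (3-4): L=2.5449, (cx,cy)=(0.2562,-0.9666)
member 7 (3-5): L=1.1659, (cx,cy)=(0.9992,0.0403)
member 8 (4-5): L=2.5589, (cx,cy)=(0.2005,0.9797)
member 9 (4-6): L=1.0240, (cx,cy)=(1.0000,0.0000)
member 10 (5-6): L=2.5585, (cx,cy)=(0.1997,-0.9799)
solve A·x = −loads:
  F[0-1] = -4124.4510 N (compression)
  F[0-2] = -2314.1777 N (compression)
  F[1-2] = +3178.8703 N (tension)
  F[1-3] = +1774.8252 N (tension)
  F[2-3] = -3146.7244 N (compression)
  F[2-4] = -1110.5941 N (compression)
  F[3-4] = +3054.4503 N (tension)
  F[3-5] = +467.1690 N (tension)
  F[4-5] = -3013.6886 N (compression)
  F[4-6] = +276.1038 N (tension)
  F[5-6] = -1382.4361 N (compression)
  Rx@0 = +3310.5300 N
  Ry@0 = +4002.2966 N
  Ry@6 = +1354.5834 N

-1382.436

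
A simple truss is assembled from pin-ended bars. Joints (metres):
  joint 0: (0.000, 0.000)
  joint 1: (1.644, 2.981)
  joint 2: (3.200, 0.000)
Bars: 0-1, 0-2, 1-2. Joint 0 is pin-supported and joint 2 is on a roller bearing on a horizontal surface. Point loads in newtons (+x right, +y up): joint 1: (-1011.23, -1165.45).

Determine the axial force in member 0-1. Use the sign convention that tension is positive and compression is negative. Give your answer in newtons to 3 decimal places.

N=3 nodes, M=3 members, R=3 reactions → 2N=6, M+R=6
member 0 (0-1): L=3.4043, (cx,cy)=(0.4829,0.8757)
member 1 (0-2): L=3.2000, (cx,cy)=(1.0000,0.0000)
member 2 (1-2): L=3.3627, (cx,cy)=(0.4627,-0.8865)
solve A·x = −loads:
  F[0-1] = -1722.9498 N (compression)
  F[0-2] = -179.1796 N (compression)
  F[1-2] = +387.2239 N (tension)
  Rx@0 = +1011.2300 N
  Ry@0 = +1508.7240 N
  Ry@2 = -343.2740 N

-1722.950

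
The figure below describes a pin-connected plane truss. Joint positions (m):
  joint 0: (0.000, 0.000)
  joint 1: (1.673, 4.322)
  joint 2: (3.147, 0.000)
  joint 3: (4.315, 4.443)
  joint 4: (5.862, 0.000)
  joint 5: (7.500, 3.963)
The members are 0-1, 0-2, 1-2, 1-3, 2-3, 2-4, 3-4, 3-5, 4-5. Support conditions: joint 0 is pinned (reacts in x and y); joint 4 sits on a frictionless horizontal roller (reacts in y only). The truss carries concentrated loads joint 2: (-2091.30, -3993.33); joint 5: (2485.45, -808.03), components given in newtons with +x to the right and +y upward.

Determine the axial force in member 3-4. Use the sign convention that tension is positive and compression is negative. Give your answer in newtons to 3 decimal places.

N=6 nodes, M=9 members, R=3 reactions → 2N=12, M+R=12
member 0 (0-1): L=4.6345, (cx,cy)=(0.3610,0.9326)
member 1 (0-2): L=3.1470, (cx,cy)=(1.0000,0.0000)
member 2 (1-2): L=4.5664, (cx,cy)=(0.3228,-0.9465)
member 3 (1-3): L=2.6448, (cx,cy)=(0.9990,0.0458)
member 4 (2-3): L=4.5940, (cx,cy)=(0.2542,0.9671)
member 5 (2-4): L=2.7150, (cx,cy)=(1.0000,0.0000)
member 6 (3-4): L=4.7046, (cx,cy)=(0.3288,-0.9444)
member 7 (3-5): L=3.2210, (cx,cy)=(0.9888,-0.1490)
member 8 (4-5): L=4.2882, (cx,cy)=(0.3820,0.9242)
solve A·x = −loads:
  F[0-1] = +60.6397 N (tension)
  F[0-2] = +372.2598 N (tension)
  F[1-2] = -57.7872 N (compression)
  F[1-3] = +40.5858 N (tension)
  F[2-3] = +4185.5643 N (tension)
  F[2-4] = +1380.7401 N (tension)
  F[3-4] = -4711.8966 N (compression)
  F[3-5] = +2684.0736 N (tension)
  F[4-5] = -441.5201 N (compression)
  Rx@0 = -394.1500 N
  Ry@0 = -56.5508 N
  Ry@4 = +4857.9108 N

-4711.897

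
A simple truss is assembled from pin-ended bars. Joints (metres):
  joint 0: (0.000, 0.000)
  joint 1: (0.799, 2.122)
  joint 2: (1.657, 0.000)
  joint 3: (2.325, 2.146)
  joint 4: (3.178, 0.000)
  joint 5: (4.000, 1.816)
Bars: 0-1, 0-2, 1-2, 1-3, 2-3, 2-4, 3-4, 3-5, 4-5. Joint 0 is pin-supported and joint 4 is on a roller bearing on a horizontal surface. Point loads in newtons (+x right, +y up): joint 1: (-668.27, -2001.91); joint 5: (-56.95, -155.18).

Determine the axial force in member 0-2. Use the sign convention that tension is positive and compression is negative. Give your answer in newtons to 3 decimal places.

N=6 nodes, M=9 members, R=3 reactions → 2N=12, M+R=12
member 0 (0-1): L=2.2674, (cx,cy)=(0.3524,0.9359)
member 1 (0-2): L=1.6570, (cx,cy)=(1.0000,0.0000)
member 2 (1-2): L=2.2889, (cx,cy)=(0.3749,-0.9271)
member 3 (1-3): L=1.5262, (cx,cy)=(0.9999,0.0157)
member 4 (2-3): L=2.2476, (cx,cy)=(0.2972,0.9548)
member 5 (2-4): L=1.5210, (cx,cy)=(1.0000,0.0000)
member 6 (3-4): L=2.3093, (cx,cy)=(0.3694,-0.9293)
member 7 (3-5): L=1.7072, (cx,cy)=(0.9811,-0.1933)
member 8 (4-5): L=1.9934, (cx,cy)=(0.4124,0.9110)
solve A·x = −loads:
  F[0-1] = -2069.9925 N (compression)
  F[0-2] = +4.2034 N (tension)
  F[1-2] = -70.3709 N (compression)
  F[1-3] = -34.7790 N (compression)
  F[2-3] = +68.3274 N (tension)
  F[2-4] = -42.4830 N (compression)
  F[3-4] = -72.2032 N (compression)
  F[3-5] = +12.4375 N (tension)
  F[4-5] = -167.6979 N (compression)
  Rx@0 = +725.2200 N
  Ry@0 = +1937.2171 N
  Ry@4 = +219.8729 N

4.203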